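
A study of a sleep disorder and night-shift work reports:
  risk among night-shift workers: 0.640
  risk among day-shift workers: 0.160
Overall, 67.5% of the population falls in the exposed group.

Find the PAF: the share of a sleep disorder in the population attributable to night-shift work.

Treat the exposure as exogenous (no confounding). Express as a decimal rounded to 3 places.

Let p₁ = 0.64, p₀ = 0.16.
Overall risk P(Y=1) = π·p₁ + (1−π)·p₀ = 0.675×0.64 + 0.325×0.16 = 0.484.
Under exogeneity, PAF = [P(Y=1) − p₀] / P(Y=1).
PAF = (0.484 − 0.16) / 0.484 ≈ 0.6694

PAF ≈ 0.669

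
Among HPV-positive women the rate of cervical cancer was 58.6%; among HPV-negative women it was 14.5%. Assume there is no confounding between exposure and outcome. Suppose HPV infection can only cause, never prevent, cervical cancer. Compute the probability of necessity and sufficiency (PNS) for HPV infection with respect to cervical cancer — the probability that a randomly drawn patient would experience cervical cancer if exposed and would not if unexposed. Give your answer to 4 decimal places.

PNS ≈ 0.4410

p₁ = 0.586, p₀ = 0.145.
Under exogeneity and monotonicity, PNS = p₁ − p₀.
PNS = 0.586 − 0.145 = 0.441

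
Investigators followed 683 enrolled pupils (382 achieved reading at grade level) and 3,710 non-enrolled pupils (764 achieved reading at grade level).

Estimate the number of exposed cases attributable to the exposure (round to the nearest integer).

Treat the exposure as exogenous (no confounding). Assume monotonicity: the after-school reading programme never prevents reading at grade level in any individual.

about 241 cases

p₁ = P(outcome | exposed) = 382/683 = 0.5593
p₀ = P(outcome | unexposed) = 764/3710 = 0.20593
PN = (p₁ − p₀)/p₁ = (0.5593 − 0.20593) / 0.5593 ≈ 0.63181.
Attributable cases ≈ PN × (exposed cases) = 0.63181 × 382 ≈ 241.35.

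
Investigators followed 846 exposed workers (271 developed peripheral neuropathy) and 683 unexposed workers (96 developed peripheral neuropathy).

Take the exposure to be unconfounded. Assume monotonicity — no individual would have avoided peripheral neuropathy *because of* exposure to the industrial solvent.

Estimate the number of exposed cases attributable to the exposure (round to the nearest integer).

about 152 cases

p₁ = P(outcome | exposed) = 271/846 = 0.32033
p₀ = P(outcome | unexposed) = 96/683 = 0.14056
PN = (p₁ − p₀)/p₁ = (0.32033 − 0.14056) / 0.32033 ≈ 0.56122.
Attributable cases ≈ PN × (exposed cases) = 0.56122 × 271 ≈ 152.09.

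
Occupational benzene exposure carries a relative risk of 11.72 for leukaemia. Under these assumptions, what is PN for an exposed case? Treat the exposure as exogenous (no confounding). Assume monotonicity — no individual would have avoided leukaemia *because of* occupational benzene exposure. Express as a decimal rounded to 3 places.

PN ≈ 0.915

Under exogeneity and monotonicity, PN = (RR − 1) / RR = 1 − 1/RR.
PN = (11.72 − 1) / 11.72 = 10.72 / 11.72 ≈ 0.9147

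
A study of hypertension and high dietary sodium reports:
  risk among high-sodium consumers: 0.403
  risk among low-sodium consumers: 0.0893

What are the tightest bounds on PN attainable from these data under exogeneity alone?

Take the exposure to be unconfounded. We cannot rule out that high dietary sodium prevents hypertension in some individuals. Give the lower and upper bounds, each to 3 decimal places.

0.778 ≤ PN ≤ 1.000

Let p₁ = 0.403, p₀ = 0.0893.
Under exogeneity alone the bounds on PN are max{0,(p₁−p₀)/p₁} ≤ PN ≤ min{1,(1−p₀)/p₁}.
  lower = (p₁ − p₀)/p₁ = 0.3137 / 0.403 ≈ 0.7784
  upper = min{1, (1 − p₀)/p₁} = 0.9107 / 0.403 ≈ 2.2598 → capped at 1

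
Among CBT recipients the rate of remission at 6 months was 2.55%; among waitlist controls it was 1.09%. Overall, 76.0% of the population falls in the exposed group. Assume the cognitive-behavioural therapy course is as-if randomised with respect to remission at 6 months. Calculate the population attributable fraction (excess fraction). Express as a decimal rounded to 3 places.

p₁ = 0.0255, p₀ = 0.0109.
Overall risk P(Y=1) = π·p₁ + (1−π)·p₀ = 0.76×0.0255 + 0.24×0.0109 = 0.021996.
Under exogeneity, PAF = [P(Y=1) − p₀] / P(Y=1).
PAF = (0.021996 − 0.0109) / 0.021996 ≈ 0.5045

PAF ≈ 0.504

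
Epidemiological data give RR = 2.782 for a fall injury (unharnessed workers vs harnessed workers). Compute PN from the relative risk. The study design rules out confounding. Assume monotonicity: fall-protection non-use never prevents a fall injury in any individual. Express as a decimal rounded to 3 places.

Under exogeneity and monotonicity, PN = (RR − 1) / RR = 1 − 1/RR.
PN = (2.782 − 1) / 2.782 = 1.782 / 2.782 ≈ 0.6405

PN ≈ 0.641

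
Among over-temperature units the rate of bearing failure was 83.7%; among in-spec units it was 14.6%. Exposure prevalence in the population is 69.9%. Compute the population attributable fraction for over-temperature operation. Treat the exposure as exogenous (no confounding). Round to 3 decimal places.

p₁ = 0.837, p₀ = 0.146.
Overall risk P(Y=1) = π·p₁ + (1−π)·p₀ = 0.699×0.837 + 0.301×0.146 = 0.62901.
Under exogeneity, PAF = [P(Y=1) − p₀] / P(Y=1).
PAF = (0.62901 − 0.146) / 0.62901 ≈ 0.7679

PAF ≈ 0.768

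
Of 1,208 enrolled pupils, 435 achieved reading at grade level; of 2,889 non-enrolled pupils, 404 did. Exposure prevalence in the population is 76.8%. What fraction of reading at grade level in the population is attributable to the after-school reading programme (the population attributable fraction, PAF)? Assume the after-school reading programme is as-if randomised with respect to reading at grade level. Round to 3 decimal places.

p₁ = P(outcome | exposed) = 435/1208 = 0.3601
p₀ = P(outcome | unexposed) = 404/2889 = 0.13984
Overall risk P(Y=1) = π·p₁ + (1−π)·p₀ = 0.768×0.3601 + 0.232×0.13984 = 0.309.
Under exogeneity, PAF = [P(Y=1) − p₀] / P(Y=1).
PAF = (0.309 − 0.13984) / 0.309 ≈ 0.5474

PAF ≈ 0.547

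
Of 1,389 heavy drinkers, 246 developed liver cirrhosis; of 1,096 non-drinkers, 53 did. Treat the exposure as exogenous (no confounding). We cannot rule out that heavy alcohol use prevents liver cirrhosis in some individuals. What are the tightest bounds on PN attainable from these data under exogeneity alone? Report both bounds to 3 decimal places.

p₁ = P(outcome | exposed) = 246/1389 = 0.17711
p₀ = P(outcome | unexposed) = 53/1096 = 0.048358
Under exogeneity alone the bounds on PN are max{0,(p₁−p₀)/p₁} ≤ PN ≤ min{1,(1−p₀)/p₁}.
  lower = (p₁ − p₀)/p₁ = 0.12875 / 0.17711 ≈ 0.7270
  upper = min{1, (1 − p₀)/p₁} = 0.95164 / 0.17711 ≈ 5.3733 → capped at 1

0.727 ≤ PN ≤ 1.000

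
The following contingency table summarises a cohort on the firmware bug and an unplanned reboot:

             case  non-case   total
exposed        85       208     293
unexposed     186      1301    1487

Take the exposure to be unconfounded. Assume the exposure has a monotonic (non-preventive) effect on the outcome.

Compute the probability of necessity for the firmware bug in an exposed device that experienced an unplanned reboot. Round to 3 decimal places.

PN ≈ 0.569

p₁ = P(outcome | exposed) = 85/293 = 0.2901
p₀ = P(outcome | unexposed) = 186/1487 = 0.12508
Under exogeneity and monotonicity, PN = (p₁ − p₀) / p₁.
PN = (0.2901 − 0.12508) / 0.2901 = 0.16502 / 0.2901 ≈ 0.5688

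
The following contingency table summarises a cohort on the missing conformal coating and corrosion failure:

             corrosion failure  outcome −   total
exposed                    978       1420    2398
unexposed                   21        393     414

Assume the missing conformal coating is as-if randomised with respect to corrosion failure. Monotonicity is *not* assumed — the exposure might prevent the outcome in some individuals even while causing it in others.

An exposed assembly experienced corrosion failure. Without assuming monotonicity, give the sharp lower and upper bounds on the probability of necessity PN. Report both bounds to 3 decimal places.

0.876 ≤ PN ≤ 1.000

p₁ = P(outcome | exposed) = 978/2398 = 0.40784
p₀ = P(outcome | unexposed) = 21/414 = 0.050725
Under exogeneity alone the bounds on PN are max{0,(p₁−p₀)/p₁} ≤ PN ≤ min{1,(1−p₀)/p₁}.
  lower = (p₁ − p₀)/p₁ = 0.35712 / 0.40784 ≈ 0.8756
  upper = min{1, (1 − p₀)/p₁} = 0.94928 / 0.40784 ≈ 2.3276 → capped at 1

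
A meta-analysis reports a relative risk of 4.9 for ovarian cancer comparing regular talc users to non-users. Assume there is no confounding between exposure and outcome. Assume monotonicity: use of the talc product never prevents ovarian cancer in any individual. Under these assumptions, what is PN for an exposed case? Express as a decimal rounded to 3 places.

Under exogeneity and monotonicity, PN = (RR − 1) / RR = 1 − 1/RR.
PN = (4.9 − 1) / 4.9 = 3.9 / 4.9 ≈ 0.7959

PN ≈ 0.796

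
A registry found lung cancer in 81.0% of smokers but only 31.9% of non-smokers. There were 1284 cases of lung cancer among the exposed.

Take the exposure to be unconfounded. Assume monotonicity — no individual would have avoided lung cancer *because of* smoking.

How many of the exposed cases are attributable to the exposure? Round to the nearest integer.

about 778 cases

p₁ = 0.81, p₀ = 0.319.
PN = (p₁ − p₀)/p₁ = (0.81 − 0.319) / 0.81 ≈ 0.60617.
Attributable cases ≈ PN × (exposed cases) = 0.60617 × 1284 ≈ 778.33.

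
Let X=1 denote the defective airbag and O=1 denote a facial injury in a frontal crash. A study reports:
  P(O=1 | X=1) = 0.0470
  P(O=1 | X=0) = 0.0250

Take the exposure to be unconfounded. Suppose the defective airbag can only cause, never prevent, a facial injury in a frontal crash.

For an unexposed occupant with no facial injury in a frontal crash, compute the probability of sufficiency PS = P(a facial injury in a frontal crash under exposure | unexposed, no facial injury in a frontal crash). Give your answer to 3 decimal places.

Let p₁ = 0.047, p₀ = 0.025.
Under exogeneity and monotonicity, PS = (p₁ − p₀) / (1 − p₀).
PS = (0.047 − 0.025) / (1 − 0.025) = 0.022 / 0.975 ≈ 0.0226

PS ≈ 0.023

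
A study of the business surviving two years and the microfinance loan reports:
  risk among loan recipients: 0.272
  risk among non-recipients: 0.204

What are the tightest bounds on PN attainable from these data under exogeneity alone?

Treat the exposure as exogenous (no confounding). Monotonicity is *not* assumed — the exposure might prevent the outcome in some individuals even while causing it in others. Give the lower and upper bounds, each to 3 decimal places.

Let p₁ = 0.272, p₀ = 0.204.
Under exogeneity alone the bounds on PN are max{0,(p₁−p₀)/p₁} ≤ PN ≤ min{1,(1−p₀)/p₁}.
  lower = (p₁ − p₀)/p₁ = 0.068 / 0.272 ≈ 0.2500
  upper = min{1, (1 − p₀)/p₁} = 0.796 / 0.272 ≈ 2.9265 → capped at 1

0.250 ≤ PN ≤ 1.000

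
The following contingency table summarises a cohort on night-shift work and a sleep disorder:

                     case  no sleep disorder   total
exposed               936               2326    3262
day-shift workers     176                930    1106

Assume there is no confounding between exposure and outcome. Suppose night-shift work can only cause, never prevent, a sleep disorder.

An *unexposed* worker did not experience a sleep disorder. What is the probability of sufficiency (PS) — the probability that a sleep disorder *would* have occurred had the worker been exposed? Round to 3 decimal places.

p₁ = P(outcome | exposed) = 936/3262 = 0.28694
p₀ = P(outcome | unexposed) = 176/1106 = 0.15913
Under exogeneity and monotonicity, PS = (p₁ − p₀)/(1 − p₀).
PS = (0.28694 − 0.15913) / 0.84087 ≈ 0.1520

PS ≈ 0.152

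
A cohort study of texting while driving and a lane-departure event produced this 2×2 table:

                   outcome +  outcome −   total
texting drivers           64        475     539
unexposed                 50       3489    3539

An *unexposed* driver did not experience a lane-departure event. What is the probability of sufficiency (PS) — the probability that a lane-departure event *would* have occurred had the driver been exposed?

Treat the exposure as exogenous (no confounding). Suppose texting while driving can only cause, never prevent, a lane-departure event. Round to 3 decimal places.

p₁ = P(outcome | exposed) = 64/539 = 0.11874
p₀ = P(outcome | unexposed) = 50/3539 = 0.014128
Under exogeneity and monotonicity, PS = (p₁ − p₀) / (1 − p₀).
PS = (0.11874 − 0.014128) / (1 − 0.014128) = 0.10461 / 0.98587 ≈ 0.1061

PS ≈ 0.106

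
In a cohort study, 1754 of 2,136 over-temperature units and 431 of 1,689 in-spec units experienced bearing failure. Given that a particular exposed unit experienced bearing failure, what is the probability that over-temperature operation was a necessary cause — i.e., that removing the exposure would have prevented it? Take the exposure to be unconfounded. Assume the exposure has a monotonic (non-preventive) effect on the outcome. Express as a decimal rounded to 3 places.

PN ≈ 0.689

p₁ = P(outcome | exposed) = 1754/2136 = 0.82116
p₀ = P(outcome | unexposed) = 431/1689 = 0.25518
Under exogeneity and monotonicity, PN = (p₁ − p₀) / p₁.
PN = (0.82116 − 0.25518) / 0.82116 = 0.56598 / 0.82116 ≈ 0.6892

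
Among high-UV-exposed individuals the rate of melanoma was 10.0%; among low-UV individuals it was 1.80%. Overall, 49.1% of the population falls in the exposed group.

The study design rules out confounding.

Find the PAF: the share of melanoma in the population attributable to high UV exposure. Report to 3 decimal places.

PAF ≈ 0.691

p₁ = 0.1, p₀ = 0.018.
Overall risk P(Y=1) = π·p₁ + (1−π)·p₀ = 0.491×0.1 + 0.509×0.018 = 0.058262.
Under exogeneity, PAF = [P(Y=1) − p₀] / P(Y=1).
PAF = (0.058262 − 0.018) / 0.058262 ≈ 0.6911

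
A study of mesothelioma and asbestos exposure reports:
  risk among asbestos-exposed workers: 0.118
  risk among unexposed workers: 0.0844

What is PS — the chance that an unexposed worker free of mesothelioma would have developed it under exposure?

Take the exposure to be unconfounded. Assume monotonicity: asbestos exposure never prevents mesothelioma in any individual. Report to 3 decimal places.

Let p₁ = 0.118, p₀ = 0.0844.
Under exogeneity and monotonicity, PS = (p₁ − p₀) / (1 − p₀).
PS = (0.118 − 0.0844) / (1 − 0.0844) = 0.0336 / 0.9156 ≈ 0.0367

PS ≈ 0.037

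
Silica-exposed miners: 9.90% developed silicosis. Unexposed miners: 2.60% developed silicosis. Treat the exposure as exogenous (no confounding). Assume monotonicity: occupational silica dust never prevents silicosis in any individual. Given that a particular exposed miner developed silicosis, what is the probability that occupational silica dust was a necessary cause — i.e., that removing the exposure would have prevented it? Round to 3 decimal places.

PN ≈ 0.737

p₁ = 0.099, p₀ = 0.026.
Under exogeneity and monotonicity, PN = (p₁ − p₀) / p₁.
PN = (0.099 − 0.026) / 0.099 = 0.073 / 0.099 ≈ 0.7374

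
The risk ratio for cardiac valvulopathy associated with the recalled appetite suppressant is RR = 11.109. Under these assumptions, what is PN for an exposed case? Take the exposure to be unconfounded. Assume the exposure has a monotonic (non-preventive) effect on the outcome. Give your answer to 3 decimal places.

Under exogeneity and monotonicity, PN = (RR − 1) / RR = 1 − 1/RR.
PN = (11.109 − 1) / 11.109 = 10.11 / 11.109 ≈ 0.9100

PN ≈ 0.910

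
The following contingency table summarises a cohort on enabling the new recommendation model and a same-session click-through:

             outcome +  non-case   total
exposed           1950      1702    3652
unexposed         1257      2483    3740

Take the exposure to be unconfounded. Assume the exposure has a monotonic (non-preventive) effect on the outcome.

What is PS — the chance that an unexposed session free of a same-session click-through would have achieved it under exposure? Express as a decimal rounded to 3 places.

PS ≈ 0.298

p₁ = P(outcome | exposed) = 1950/3652 = 0.53395
p₀ = P(outcome | unexposed) = 1257/3740 = 0.3361
Under exogeneity and monotonicity, PS = (p₁ − p₀)/(1 − p₀).
PS = (0.53395 − 0.3361) / 0.6639 ≈ 0.2980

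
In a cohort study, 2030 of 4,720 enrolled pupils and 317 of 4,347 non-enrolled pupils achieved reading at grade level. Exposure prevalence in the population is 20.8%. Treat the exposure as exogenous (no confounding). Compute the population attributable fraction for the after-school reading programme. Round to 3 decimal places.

PAF ≈ 0.505

p₁ = P(outcome | exposed) = 2030/4720 = 0.43008
p₀ = P(outcome | unexposed) = 317/4347 = 0.072924
Overall risk P(Y=1) = π·p₁ + (1−π)·p₀ = 0.208×0.43008 + 0.792×0.072924 = 0.14721.
Under exogeneity, PAF = [P(Y=1) − p₀] / P(Y=1).
PAF = (0.14721 − 0.072924) / 0.14721 ≈ 0.5046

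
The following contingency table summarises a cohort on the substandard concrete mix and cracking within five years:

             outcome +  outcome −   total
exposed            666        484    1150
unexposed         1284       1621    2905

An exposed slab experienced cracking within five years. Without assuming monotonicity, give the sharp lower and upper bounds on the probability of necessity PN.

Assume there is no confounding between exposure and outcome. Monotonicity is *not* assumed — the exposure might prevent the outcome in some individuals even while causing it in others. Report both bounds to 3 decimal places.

0.237 ≤ PN ≤ 0.964

p₁ = P(outcome | exposed) = 666/1150 = 0.57913
p₀ = P(outcome | unexposed) = 1284/2905 = 0.442
Under exogeneity alone the bounds on PN are max{0,(p₁−p₀)/p₁} ≤ PN ≤ min{1,(1−p₀)/p₁}.
  lower = (p₁ − p₀)/p₁ = 0.13713 / 0.57913 ≈ 0.2368
  upper = min{1, (1 − p₀)/p₁} = 0.558 / 0.57913 ≈ 0.9635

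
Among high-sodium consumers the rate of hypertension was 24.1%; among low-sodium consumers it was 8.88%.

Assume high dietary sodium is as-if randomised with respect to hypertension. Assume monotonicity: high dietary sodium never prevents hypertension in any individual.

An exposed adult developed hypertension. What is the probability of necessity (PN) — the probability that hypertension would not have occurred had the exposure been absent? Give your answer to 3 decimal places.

PN ≈ 0.632

p₁ = 0.241, p₀ = 0.0888.
Under exogeneity and monotonicity, PN = (p₁ − p₀) / p₁.
PN = (0.241 − 0.0888) / 0.241 = 0.1522 / 0.241 ≈ 0.6315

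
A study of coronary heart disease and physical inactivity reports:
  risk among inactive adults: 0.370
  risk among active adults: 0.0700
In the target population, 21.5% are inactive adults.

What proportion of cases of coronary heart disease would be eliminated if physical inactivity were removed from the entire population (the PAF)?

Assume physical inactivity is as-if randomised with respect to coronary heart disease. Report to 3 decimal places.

PAF ≈ 0.480

Let p₁ = 0.37, p₀ = 0.07.
Overall risk P(Y=1) = π·p₁ + (1−π)·p₀ = 0.215×0.37 + 0.785×0.07 = 0.1345.
Under exogeneity, PAF = [P(Y=1) − p₀] / P(Y=1).
PAF = (0.1345 − 0.07) / 0.1345 ≈ 0.4796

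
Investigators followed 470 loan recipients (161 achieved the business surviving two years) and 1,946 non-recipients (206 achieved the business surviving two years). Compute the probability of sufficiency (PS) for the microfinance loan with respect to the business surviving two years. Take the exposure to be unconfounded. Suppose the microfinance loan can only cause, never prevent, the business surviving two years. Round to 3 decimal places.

p₁ = P(outcome | exposed) = 161/470 = 0.34255
p₀ = P(outcome | unexposed) = 206/1946 = 0.10586
Under exogeneity and monotonicity, PS = (p₁ − p₀) / (1 − p₀).
PS = (0.34255 − 0.10586) / (1 − 0.10586) = 0.2367 / 0.89414 ≈ 0.2647

PS ≈ 0.265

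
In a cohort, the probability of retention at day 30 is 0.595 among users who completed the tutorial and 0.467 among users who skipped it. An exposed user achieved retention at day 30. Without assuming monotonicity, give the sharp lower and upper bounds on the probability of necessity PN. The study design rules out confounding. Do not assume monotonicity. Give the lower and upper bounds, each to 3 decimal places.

0.215 ≤ PN ≤ 0.896

Let p₁ = 0.595, p₀ = 0.467.
Under exogeneity alone the bounds on PN are max{0,(p₁−p₀)/p₁} ≤ PN ≤ min{1,(1−p₀)/p₁}.
  lower = (p₁ − p₀)/p₁ = 0.128 / 0.595 ≈ 0.2151
  upper = min{1, (1 − p₀)/p₁} = 0.533 / 0.595 ≈ 0.8958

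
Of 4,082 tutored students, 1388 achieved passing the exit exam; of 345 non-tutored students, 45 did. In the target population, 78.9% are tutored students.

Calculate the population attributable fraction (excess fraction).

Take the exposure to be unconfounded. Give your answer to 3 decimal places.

PAF ≈ 0.559

p₁ = P(outcome | exposed) = 1388/4082 = 0.34003
p₀ = P(outcome | unexposed) = 45/345 = 0.13043
Overall risk P(Y=1) = π·p₁ + (1−π)·p₀ = 0.789×0.34003 + 0.211×0.13043 = 0.2958.
Under exogeneity, PAF = [P(Y=1) − p₀] / P(Y=1).
PAF = (0.2958 − 0.13043) / 0.2958 ≈ 0.5591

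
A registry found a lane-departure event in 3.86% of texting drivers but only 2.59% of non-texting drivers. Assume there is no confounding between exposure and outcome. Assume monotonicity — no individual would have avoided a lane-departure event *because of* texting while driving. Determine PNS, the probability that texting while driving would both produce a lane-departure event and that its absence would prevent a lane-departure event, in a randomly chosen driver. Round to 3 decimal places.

p₁ = 0.0386, p₀ = 0.0259.
Under exogeneity and monotonicity, PNS = p₁ − p₀.
PNS = 0.0386 − 0.0259 = 0.0127

PNS ≈ 0.013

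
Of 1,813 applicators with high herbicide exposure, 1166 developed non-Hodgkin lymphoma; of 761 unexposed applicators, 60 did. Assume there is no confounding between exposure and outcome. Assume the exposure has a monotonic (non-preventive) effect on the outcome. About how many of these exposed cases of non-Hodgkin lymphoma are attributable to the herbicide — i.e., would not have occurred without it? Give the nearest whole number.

p₁ = P(outcome | exposed) = 1166/1813 = 0.64313
p₀ = P(outcome | unexposed) = 60/761 = 0.078844
PN = (p₁ − p₀)/p₁ = (0.64313 − 0.078844) / 0.64313 ≈ 0.87741.
Attributable cases ≈ PN × (exposed cases) = 0.87741 × 1166 ≈ 1023.06.

about 1023 cases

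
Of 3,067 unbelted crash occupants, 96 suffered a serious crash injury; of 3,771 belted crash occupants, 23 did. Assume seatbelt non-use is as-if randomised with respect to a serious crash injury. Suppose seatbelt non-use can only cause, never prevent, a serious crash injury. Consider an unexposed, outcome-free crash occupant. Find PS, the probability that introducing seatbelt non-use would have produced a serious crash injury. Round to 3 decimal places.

p₁ = P(outcome | exposed) = 96/3067 = 0.031301
p₀ = P(outcome | unexposed) = 23/3771 = 0.0060992
Under exogeneity and monotonicity, PS = (p₁ − p₀) / (1 − p₀).
PS = (0.031301 − 0.0060992) / (1 − 0.0060992) = 0.025202 / 0.9939 ≈ 0.0254

PS ≈ 0.025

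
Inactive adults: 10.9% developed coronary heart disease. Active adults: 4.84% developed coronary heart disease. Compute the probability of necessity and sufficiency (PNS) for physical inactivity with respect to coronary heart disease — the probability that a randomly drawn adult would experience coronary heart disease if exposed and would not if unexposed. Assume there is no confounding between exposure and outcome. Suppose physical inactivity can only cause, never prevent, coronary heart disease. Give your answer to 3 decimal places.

PNS ≈ 0.061

p₁ = 0.109, p₀ = 0.0484.
Under exogeneity and monotonicity, PNS = p₁ − p₀.
PNS = 0.109 − 0.0484 = 0.0606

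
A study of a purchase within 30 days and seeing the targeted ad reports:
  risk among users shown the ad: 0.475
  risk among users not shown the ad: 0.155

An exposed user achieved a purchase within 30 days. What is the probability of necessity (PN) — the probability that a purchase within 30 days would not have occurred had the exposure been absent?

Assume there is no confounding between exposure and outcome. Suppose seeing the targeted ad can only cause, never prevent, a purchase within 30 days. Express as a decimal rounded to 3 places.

Let p₁ = 0.475, p₀ = 0.155.
Under exogeneity and monotonicity, PN = (p₁ − p₀) / p₁.
PN = (0.475 − 0.155) / 0.475 = 0.32 / 0.475 ≈ 0.6737

PN ≈ 0.674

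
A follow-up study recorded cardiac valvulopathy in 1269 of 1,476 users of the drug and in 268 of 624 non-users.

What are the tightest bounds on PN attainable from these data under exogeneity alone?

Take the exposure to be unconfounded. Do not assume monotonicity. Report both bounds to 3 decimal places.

p₁ = P(outcome | exposed) = 1269/1476 = 0.85976
p₀ = P(outcome | unexposed) = 268/624 = 0.42949
Under exogeneity alone the bounds on PN are max{0,(p₁−p₀)/p₁} ≤ PN ≤ min{1,(1−p₀)/p₁}.
  lower = (p₁ − p₀)/p₁ = 0.43027 / 0.85976 ≈ 0.5005
  upper = min{1, (1 − p₀)/p₁} = 0.57051 / 0.85976 ≈ 0.6636

0.500 ≤ PN ≤ 0.664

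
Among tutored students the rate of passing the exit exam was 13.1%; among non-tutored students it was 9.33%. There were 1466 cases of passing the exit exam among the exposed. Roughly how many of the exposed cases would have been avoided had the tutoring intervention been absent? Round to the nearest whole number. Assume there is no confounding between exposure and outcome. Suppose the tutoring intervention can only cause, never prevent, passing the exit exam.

p₁ = 0.131, p₀ = 0.0933.
PN = (p₁ − p₀)/p₁ = (0.131 − 0.0933) / 0.131 ≈ 0.28779.
Attributable cases ≈ PN × (exposed cases) = 0.28779 × 1466 ≈ 421.89.

about 422 cases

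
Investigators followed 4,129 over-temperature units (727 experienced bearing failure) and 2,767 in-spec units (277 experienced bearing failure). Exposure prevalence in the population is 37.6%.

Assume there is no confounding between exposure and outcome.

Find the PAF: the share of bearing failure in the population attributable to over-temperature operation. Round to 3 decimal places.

PAF ≈ 0.222

p₁ = P(outcome | exposed) = 727/4129 = 0.17607
p₀ = P(outcome | unexposed) = 277/2767 = 0.10011
Overall risk P(Y=1) = π·p₁ + (1−π)·p₀ = 0.376×0.17607 + 0.624×0.10011 = 0.12867.
Under exogeneity, PAF = [P(Y=1) − p₀] / P(Y=1).
PAF = (0.12867 − 0.10011) / 0.12867 ≈ 0.2220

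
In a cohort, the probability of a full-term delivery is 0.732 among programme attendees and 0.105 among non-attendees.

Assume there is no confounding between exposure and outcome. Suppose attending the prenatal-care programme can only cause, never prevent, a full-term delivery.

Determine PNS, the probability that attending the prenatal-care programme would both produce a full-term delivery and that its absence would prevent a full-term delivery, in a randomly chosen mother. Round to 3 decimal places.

Let p₁ = 0.732, p₀ = 0.105.
Under exogeneity and monotonicity, PNS = p₁ − p₀.
PNS = 0.732 − 0.105 = 0.627

PNS ≈ 0.627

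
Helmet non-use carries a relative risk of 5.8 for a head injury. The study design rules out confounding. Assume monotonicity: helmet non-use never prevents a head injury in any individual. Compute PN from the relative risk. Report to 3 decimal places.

PN ≈ 0.828

Under exogeneity and monotonicity, PN = (RR − 1) / RR = 1 − 1/RR.
PN = (5.8 − 1) / 5.8 = 4.8 / 5.8 ≈ 0.8276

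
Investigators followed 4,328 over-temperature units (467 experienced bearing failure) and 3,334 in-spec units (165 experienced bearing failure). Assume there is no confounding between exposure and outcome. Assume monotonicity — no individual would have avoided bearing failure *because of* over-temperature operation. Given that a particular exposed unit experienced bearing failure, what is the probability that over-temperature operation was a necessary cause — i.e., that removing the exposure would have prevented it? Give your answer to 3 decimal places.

p₁ = P(outcome | exposed) = 467/4328 = 0.1079
p₀ = P(outcome | unexposed) = 165/3334 = 0.04949
Under exogeneity and monotonicity, PN = (p₁ − p₀) / p₁.
PN = (0.1079 − 0.04949) / 0.1079 = 0.058412 / 0.1079 ≈ 0.5413

PN ≈ 0.541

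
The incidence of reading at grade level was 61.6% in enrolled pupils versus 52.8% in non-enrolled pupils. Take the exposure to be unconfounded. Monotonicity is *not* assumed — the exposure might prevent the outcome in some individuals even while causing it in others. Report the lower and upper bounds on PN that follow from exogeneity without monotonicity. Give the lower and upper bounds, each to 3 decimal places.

p₁ = 0.616, p₀ = 0.528.
Under exogeneity alone the bounds on PN are max{0,(p₁−p₀)/p₁} ≤ PN ≤ min{1,(1−p₀)/p₁}.
  lower = (p₁ − p₀)/p₁ = 0.088 / 0.616 ≈ 0.1429
  upper = min{1, (1 − p₀)/p₁} = 0.472 / 0.616 ≈ 0.7662

0.143 ≤ PN ≤ 0.766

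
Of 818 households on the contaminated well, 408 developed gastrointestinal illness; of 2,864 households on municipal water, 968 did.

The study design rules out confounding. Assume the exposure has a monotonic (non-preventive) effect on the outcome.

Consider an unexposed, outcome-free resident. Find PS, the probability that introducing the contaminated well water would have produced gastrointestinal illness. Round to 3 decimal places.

p₁ = P(outcome | exposed) = 408/818 = 0.49878
p₀ = P(outcome | unexposed) = 968/2864 = 0.33799
Under exogeneity and monotonicity, PS = (p₁ − p₀) / (1 − p₀).
PS = (0.49878 − 0.33799) / (1 − 0.33799) = 0.16079 / 0.66201 ≈ 0.2429

PS ≈ 0.243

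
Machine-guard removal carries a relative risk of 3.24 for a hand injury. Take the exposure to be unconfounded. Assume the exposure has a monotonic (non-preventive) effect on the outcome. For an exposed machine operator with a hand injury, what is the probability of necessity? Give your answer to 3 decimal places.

PN ≈ 0.691

Under exogeneity and monotonicity, PN = (RR − 1) / RR = 1 − 1/RR.
PN = (3.24 − 1) / 3.24 = 2.24 / 3.24 ≈ 0.6914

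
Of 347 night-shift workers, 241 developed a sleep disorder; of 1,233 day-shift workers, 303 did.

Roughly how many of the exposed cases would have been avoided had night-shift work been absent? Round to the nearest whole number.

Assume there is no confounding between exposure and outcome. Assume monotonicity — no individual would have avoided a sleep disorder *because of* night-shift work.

p₁ = P(outcome | exposed) = 241/347 = 0.69452
p₀ = P(outcome | unexposed) = 303/1233 = 0.24574
PN = (p₁ − p₀)/p₁ = (0.69452 − 0.24574) / 0.69452 ≈ 0.64617.
Attributable cases ≈ PN × (exposed cases) = 0.64617 × 241 ≈ 155.73.

about 156 cases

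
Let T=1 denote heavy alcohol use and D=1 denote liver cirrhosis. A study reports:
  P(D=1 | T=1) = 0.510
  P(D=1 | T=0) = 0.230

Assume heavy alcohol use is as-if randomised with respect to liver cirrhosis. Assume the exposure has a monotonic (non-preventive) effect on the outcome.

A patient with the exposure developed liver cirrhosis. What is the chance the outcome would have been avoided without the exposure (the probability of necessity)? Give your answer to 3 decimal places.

PN ≈ 0.549

Let p₁ = 0.51, p₀ = 0.23.
Under exogeneity and monotonicity, PN = (p₁ − p₀) / p₁.
PN = (0.51 − 0.23) / 0.51 = 0.28 / 0.51 ≈ 0.5490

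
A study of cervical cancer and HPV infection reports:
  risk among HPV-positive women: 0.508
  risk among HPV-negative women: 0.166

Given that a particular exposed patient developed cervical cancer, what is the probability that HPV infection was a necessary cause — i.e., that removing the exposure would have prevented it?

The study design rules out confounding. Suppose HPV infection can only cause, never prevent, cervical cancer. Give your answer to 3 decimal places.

PN ≈ 0.673

Let p₁ = 0.508, p₀ = 0.166.
Under exogeneity and monotonicity, PN = (p₁ − p₀) / p₁.
PN = (0.508 − 0.166) / 0.508 = 0.342 / 0.508 ≈ 0.6732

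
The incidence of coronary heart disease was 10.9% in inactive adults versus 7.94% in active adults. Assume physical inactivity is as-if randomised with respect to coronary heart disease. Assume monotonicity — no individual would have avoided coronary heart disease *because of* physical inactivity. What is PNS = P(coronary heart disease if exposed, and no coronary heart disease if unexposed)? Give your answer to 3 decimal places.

p₁ = 0.109, p₀ = 0.0794.
Under exogeneity and monotonicity, PNS = p₁ − p₀.
PNS = 0.109 − 0.0794 = 0.0296

PNS ≈ 0.030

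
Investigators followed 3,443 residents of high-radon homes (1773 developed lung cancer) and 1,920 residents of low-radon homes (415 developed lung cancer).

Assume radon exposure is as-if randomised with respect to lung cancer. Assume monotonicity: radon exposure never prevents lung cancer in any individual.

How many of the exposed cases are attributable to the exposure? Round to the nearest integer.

p₁ = P(outcome | exposed) = 1773/3443 = 0.51496
p₀ = P(outcome | unexposed) = 415/1920 = 0.21615
PN = (p₁ − p₀)/p₁ = (0.51496 − 0.21615) / 0.51496 ≈ 0.58027.
Attributable cases ≈ PN × (exposed cases) = 0.58027 × 1773 ≈ 1028.81.

about 1029 cases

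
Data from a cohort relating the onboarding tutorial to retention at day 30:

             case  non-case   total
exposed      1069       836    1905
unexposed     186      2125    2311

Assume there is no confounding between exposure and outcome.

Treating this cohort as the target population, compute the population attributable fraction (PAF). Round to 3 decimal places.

p₁ = P(outcome | exposed) = 1069/1905 = 0.56115
p₀ = P(outcome | unexposed) = 186/2311 = 0.080485
Exposure prevalence π = 1905/4216 = 0.45185; overall risk P(Y=1) = 0.29768.
Under exogeneity, PAF = [P(Y=1) − p₀]/P(Y=1).
PAF = (0.29768 − 0.080485) / 0.29768 ≈ 0.7296

PAF ≈ 0.730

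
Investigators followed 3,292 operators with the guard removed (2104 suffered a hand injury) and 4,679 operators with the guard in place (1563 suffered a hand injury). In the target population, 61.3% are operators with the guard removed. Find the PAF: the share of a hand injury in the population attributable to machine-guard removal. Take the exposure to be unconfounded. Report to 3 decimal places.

PAF ≈ 0.359

p₁ = P(outcome | exposed) = 2104/3292 = 0.63913
p₀ = P(outcome | unexposed) = 1563/4679 = 0.33405
Overall risk P(Y=1) = π·p₁ + (1−π)·p₀ = 0.613×0.63913 + 0.387×0.33405 = 0.52106.
Under exogeneity, PAF = [P(Y=1) − p₀] / P(Y=1).
PAF = (0.52106 − 0.33405) / 0.52106 ≈ 0.3589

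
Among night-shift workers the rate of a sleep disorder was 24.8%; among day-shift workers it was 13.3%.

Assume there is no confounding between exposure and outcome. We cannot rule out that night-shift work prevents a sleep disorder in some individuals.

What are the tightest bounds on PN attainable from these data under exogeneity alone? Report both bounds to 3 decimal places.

p₁ = 0.248, p₀ = 0.133.
Under exogeneity alone the bounds on PN are max{0,(p₁−p₀)/p₁} ≤ PN ≤ min{1,(1−p₀)/p₁}.
  lower = (p₁ − p₀)/p₁ = 0.115 / 0.248 ≈ 0.4637
  upper = min{1, (1 − p₀)/p₁} = 0.867 / 0.248 ≈ 3.4960 → capped at 1

0.464 ≤ PN ≤ 1.000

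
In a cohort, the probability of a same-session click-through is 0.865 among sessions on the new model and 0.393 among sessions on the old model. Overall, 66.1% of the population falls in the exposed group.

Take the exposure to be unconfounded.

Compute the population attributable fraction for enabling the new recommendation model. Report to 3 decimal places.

PAF ≈ 0.443

Let p₁ = 0.865, p₀ = 0.393.
Overall risk P(Y=1) = π·p₁ + (1−π)·p₀ = 0.661×0.865 + 0.339×0.393 = 0.70499.
Under exogeneity, PAF = [P(Y=1) − p₀] / P(Y=1).
PAF = (0.70499 − 0.393) / 0.70499 ≈ 0.4425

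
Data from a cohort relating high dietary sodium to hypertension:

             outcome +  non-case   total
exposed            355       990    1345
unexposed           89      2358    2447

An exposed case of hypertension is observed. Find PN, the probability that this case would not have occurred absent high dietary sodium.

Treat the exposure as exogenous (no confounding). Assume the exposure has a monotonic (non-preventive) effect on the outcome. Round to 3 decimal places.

p₁ = P(outcome | exposed) = 355/1345 = 0.26394
p₀ = P(outcome | unexposed) = 89/2447 = 0.036371
Under exogeneity and monotonicity, PN = (p₁ − p₀) / p₁.
PN = (0.26394 − 0.036371) / 0.26394 = 0.22757 / 0.26394 ≈ 0.8622

PN ≈ 0.862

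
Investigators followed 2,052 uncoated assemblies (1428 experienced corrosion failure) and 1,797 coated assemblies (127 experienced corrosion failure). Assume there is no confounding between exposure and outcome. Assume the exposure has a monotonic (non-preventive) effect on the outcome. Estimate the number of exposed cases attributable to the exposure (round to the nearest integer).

about 1283 cases

p₁ = P(outcome | exposed) = 1428/2052 = 0.69591
p₀ = P(outcome | unexposed) = 127/1797 = 0.070673
PN = (p₁ − p₀)/p₁ = (0.69591 − 0.070673) / 0.69591 ≈ 0.89844.
Attributable cases ≈ PN × (exposed cases) = 0.89844 × 1428 ≈ 1282.98.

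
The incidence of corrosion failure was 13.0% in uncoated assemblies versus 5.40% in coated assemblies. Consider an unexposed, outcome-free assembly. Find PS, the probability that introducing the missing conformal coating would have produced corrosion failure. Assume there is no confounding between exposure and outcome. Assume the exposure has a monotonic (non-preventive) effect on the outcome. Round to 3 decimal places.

PS ≈ 0.080

p₁ = 0.13, p₀ = 0.054.
Under exogeneity and monotonicity, PS = (p₁ − p₀) / (1 − p₀).
PS = (0.13 − 0.054) / (1 − 0.054) = 0.076 / 0.946 ≈ 0.0803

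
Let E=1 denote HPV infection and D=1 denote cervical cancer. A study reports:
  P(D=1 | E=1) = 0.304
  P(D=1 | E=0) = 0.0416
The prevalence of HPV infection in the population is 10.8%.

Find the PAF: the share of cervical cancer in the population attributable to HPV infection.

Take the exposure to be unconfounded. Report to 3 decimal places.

Let p₁ = 0.304, p₀ = 0.0416.
Overall risk P(Y=1) = π·p₁ + (1−π)·p₀ = 0.108×0.304 + 0.892×0.0416 = 0.069939.
Under exogeneity, PAF = [P(Y=1) − p₀] / P(Y=1).
PAF = (0.069939 − 0.0416) / 0.069939 ≈ 0.4052

PAF ≈ 0.405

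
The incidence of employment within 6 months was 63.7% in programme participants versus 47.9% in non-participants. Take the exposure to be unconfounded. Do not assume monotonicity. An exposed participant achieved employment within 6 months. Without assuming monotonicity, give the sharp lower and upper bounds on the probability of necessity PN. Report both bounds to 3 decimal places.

0.248 ≤ PN ≤ 0.818

p₁ = 0.637, p₀ = 0.479.
Under exogeneity alone the bounds on PN are max{0,(p₁−p₀)/p₁} ≤ PN ≤ min{1,(1−p₀)/p₁}.
  lower = (p₁ − p₀)/p₁ = 0.158 / 0.637 ≈ 0.2480
  upper = min{1, (1 − p₀)/p₁} = 0.521 / 0.637 ≈ 0.8179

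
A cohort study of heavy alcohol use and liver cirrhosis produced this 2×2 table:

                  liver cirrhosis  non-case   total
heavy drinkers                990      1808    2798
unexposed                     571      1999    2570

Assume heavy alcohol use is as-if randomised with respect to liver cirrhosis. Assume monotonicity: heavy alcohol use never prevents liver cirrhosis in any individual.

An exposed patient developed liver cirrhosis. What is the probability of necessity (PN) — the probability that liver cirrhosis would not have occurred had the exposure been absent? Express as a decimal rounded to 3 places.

p₁ = P(outcome | exposed) = 990/2798 = 0.35382
p₀ = P(outcome | unexposed) = 571/2570 = 0.22218
Under exogeneity and monotonicity, PN = (p₁ − p₀) / p₁.
PN = (0.35382 − 0.22218) / 0.35382 = 0.13165 / 0.35382 ≈ 0.3721

PN ≈ 0.372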